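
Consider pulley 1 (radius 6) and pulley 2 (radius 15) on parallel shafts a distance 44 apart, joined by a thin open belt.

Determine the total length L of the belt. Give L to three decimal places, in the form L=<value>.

L=155.821

open belt: β = asin((r2−r1)/C) = asin(9/44) = 11.8029°
wrap1 = π − 2β = 156.3942°
wrap2 = π + 2β = 203.6058°
tangent length = C·cosβ = 43.0697
L = r1·wrap1 + r2·wrap2 + 2·C·cosβ = 6·2.7296 + 15·3.5536 + 2·43.0697 = 155.8209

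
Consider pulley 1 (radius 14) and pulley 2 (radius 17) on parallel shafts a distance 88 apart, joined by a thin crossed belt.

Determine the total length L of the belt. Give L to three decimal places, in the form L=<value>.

L=284.427

crossed belt: β = asin((r1+r2)/C) = asin(31/88) = 20.6264°
wrap1 = wrap2 = π + 2β = 221.2528°
tangent length = C·cosβ = 82.3590
L = (r1+r2)·wrap + 2·C·cosβ = 31·3.8616 + 2·82.3590 = 284.4272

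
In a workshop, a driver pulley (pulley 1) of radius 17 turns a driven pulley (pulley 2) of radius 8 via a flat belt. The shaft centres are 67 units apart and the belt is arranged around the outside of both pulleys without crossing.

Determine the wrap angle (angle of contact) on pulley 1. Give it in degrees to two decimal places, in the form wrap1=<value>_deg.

open belt: β = asin((r2−r1)/C) = asin(-9/67) = -7.7198°
wrap1 = π − 2β = 195.4396°
wrap2 = π + 2β = 164.5604°

wrap1=195.44_deg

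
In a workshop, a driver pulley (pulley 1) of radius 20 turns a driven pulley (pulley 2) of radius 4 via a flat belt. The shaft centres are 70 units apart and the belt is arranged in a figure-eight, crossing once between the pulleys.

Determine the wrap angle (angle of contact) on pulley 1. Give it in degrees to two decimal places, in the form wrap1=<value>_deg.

crossed belt: β = asin((r1+r2)/C) = asin(24/70) = 20.0510°
wrap1 = wrap2 = π + 2β = 220.1021°

wrap1=220.10_deg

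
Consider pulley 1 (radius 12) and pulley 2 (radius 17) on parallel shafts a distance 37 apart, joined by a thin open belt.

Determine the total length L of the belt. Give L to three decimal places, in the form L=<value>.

open belt: β = asin((r2−r1)/C) = asin(5/37) = 7.7664°
wrap1 = π − 2β = 164.4671°
wrap2 = π + 2β = 195.5329°
tangent length = C·cosβ = 36.6606
L = r1·wrap1 + r2·wrap2 + 2·C·cosβ = 12·2.8705 + 17·3.4127 + 2·36.6606 = 165.7829

L=165.783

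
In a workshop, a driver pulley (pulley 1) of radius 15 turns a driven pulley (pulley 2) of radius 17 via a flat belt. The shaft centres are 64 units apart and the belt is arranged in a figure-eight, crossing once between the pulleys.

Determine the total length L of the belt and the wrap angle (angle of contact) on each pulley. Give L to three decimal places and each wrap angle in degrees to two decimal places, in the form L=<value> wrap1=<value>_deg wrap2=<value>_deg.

L=244.893 wrap1=240.00_deg wrap2=240.00_deg

crossed belt: β = asin((r1+r2)/C) = asin(32/64) = 30.0000°
wrap1 = wrap2 = π + 2β = 240.0000°
tangent length = C·cosβ = 55.4256
L = (r1+r2)·wrap + 2·C·cosβ = 32·4.1888 + 2·55.4256 = 244.8925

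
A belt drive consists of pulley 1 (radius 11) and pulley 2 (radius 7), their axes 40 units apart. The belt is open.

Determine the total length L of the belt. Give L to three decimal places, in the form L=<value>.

open belt: β = asin((r2−r1)/C) = asin(-4/40) = -5.7392°
wrap1 = π − 2β = 191.4783°
wrap2 = π + 2β = 168.5217°
tangent length = C·cosβ = 39.7995
L = r1·wrap1 + r2·wrap2 + 2·C·cosβ = 11·3.3419 + 7·2.9413 + 2·39.7995 = 136.9490

L=136.949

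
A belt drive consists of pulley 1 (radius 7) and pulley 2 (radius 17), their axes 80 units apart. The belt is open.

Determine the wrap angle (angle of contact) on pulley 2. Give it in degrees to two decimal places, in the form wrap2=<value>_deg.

wrap2=194.36_deg

open belt: β = asin((r2−r1)/C) = asin(10/80) = 7.1808°
wrap1 = π − 2β = 165.6385°
wrap2 = π + 2β = 194.3615°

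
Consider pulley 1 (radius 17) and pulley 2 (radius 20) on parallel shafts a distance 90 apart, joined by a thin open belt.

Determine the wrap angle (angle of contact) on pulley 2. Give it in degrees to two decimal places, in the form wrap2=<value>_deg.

open belt: β = asin((r2−r1)/C) = asin(3/90) = 1.9102°
wrap1 = π − 2β = 176.1796°
wrap2 = π + 2β = 183.8204°

wrap2=183.82_deg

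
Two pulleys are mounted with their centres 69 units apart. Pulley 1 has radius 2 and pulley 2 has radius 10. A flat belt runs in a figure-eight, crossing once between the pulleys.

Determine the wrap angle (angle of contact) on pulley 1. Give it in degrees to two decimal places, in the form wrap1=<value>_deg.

crossed belt: β = asin((r1+r2)/C) = asin(12/69) = 10.0154°
wrap1 = wrap2 = π + 2β = 200.0308°

wrap1=200.03_deg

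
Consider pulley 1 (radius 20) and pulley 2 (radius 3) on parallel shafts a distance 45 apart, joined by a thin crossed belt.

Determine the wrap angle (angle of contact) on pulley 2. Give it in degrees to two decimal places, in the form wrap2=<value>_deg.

crossed belt: β = asin((r1+r2)/C) = asin(23/45) = 30.7379°
wrap1 = wrap2 = π + 2β = 241.4757°

wrap2=241.48_deg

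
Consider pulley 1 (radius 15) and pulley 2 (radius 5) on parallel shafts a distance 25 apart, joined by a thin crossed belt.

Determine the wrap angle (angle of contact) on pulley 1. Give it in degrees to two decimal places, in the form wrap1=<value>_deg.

crossed belt: β = asin((r1+r2)/C) = asin(20/25) = 53.1301°
wrap1 = wrap2 = π + 2β = 286.2602°

wrap1=286.26_deg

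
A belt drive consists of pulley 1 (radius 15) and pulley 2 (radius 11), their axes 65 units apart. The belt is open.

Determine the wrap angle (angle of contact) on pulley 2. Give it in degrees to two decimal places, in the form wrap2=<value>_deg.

wrap2=172.94_deg

open belt: β = asin((r2−r1)/C) = asin(-4/65) = -3.5281°
wrap1 = π − 2β = 187.0562°
wrap2 = π + 2β = 172.9438°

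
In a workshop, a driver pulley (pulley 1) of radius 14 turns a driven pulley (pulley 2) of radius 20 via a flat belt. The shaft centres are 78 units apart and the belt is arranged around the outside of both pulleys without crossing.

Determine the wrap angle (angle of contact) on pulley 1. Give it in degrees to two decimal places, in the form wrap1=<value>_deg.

wrap1=171.18_deg

open belt: β = asin((r2−r1)/C) = asin(6/78) = 4.4117°
wrap1 = π − 2β = 171.1765°
wrap2 = π + 2β = 188.8235°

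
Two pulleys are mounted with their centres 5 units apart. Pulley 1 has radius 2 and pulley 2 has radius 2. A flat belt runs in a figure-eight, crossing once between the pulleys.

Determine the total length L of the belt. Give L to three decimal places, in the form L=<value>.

L=25.985

crossed belt: β = asin((r1+r2)/C) = asin(4/5) = 53.1301°
wrap1 = wrap2 = π + 2β = 286.2602°
tangent length = C·cosβ = 3.0000
L = (r1+r2)·wrap + 2·C·cosβ = 4·4.9962 + 2·3.0000 = 25.9847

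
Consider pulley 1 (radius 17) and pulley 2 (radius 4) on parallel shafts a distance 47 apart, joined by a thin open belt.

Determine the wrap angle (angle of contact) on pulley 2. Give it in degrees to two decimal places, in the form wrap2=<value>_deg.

open belt: β = asin((r2−r1)/C) = asin(-13/47) = -16.0571°
wrap1 = π − 2β = 212.1143°
wrap2 = π + 2β = 147.8857°

wrap2=147.89_deg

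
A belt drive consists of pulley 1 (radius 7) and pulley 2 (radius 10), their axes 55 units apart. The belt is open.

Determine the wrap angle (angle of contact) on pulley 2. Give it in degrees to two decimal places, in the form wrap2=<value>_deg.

wrap2=186.25_deg

open belt: β = asin((r2−r1)/C) = asin(3/55) = 3.1268°
wrap1 = π − 2β = 173.7464°
wrap2 = π + 2β = 186.2536°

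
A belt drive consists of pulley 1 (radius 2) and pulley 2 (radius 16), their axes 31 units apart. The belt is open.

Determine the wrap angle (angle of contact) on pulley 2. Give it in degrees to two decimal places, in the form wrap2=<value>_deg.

wrap2=233.69_deg

open belt: β = asin((r2−r1)/C) = asin(14/31) = 26.8472°
wrap1 = π − 2β = 126.3056°
wrap2 = π + 2β = 233.6944°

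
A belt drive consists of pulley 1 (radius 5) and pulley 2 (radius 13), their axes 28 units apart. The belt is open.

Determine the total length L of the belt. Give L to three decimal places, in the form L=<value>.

L=114.850

open belt: β = asin((r2−r1)/C) = asin(8/28) = 16.6015°
wrap1 = π − 2β = 146.7969°
wrap2 = π + 2β = 213.2031°
tangent length = C·cosβ = 26.8328
L = r1·wrap1 + r2·wrap2 + 2·C·cosβ = 5·2.5621 + 13·3.7211 + 2·26.8328 = 114.8503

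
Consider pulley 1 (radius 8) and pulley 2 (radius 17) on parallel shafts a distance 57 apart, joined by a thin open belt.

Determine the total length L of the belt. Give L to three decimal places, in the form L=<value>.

open belt: β = asin((r2−r1)/C) = asin(9/57) = 9.0847°
wrap1 = π − 2β = 161.8306°
wrap2 = π + 2β = 198.1694°
tangent length = C·cosβ = 56.2850
L = r1·wrap1 + r2·wrap2 + 2·C·cosβ = 8·2.8245 + 17·3.4587 + 2·56.2850 = 193.9638

L=193.964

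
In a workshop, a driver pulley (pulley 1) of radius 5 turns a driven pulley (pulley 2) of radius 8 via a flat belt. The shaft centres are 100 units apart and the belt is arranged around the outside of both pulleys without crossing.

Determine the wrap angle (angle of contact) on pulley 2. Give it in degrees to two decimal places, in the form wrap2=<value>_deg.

open belt: β = asin((r2−r1)/C) = asin(3/100) = 1.7191°
wrap1 = π − 2β = 176.5617°
wrap2 = π + 2β = 183.4383°

wrap2=183.44_deg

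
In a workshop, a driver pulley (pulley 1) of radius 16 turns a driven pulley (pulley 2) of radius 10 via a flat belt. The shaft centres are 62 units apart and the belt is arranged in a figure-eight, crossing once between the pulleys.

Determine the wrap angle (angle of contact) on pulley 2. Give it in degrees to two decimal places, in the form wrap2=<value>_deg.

crossed belt: β = asin((r1+r2)/C) = asin(26/62) = 24.7939°
wrap1 = wrap2 = π + 2β = 229.5877°

wrap2=229.59_deg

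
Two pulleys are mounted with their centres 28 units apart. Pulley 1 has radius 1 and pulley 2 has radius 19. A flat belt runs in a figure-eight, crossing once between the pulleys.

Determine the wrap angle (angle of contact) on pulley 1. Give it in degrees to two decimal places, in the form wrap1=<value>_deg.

wrap1=271.17_deg

crossed belt: β = asin((r1+r2)/C) = asin(20/28) = 45.5847°
wrap1 = wrap2 = π + 2β = 271.1694°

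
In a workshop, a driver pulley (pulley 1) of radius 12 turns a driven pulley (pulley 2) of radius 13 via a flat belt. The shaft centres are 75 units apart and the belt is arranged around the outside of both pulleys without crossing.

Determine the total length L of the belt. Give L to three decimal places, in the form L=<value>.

L=228.553

open belt: β = asin((r2−r1)/C) = asin(1/75) = 0.7640°
wrap1 = π − 2β = 178.4721°
wrap2 = π + 2β = 181.5279°
tangent length = C·cosβ = 74.9933
L = r1·wrap1 + r2·wrap2 + 2·C·cosβ = 12·3.1149 + 13·3.1683 + 2·74.9933 = 228.5531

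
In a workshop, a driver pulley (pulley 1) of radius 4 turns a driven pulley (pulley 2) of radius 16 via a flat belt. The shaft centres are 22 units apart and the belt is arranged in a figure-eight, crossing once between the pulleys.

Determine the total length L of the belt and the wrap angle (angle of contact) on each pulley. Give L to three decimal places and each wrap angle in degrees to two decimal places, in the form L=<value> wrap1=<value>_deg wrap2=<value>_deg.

L=126.806 wrap1=310.76_deg wrap2=310.76_deg

crossed belt: β = asin((r1+r2)/C) = asin(20/22) = 65.3800°
wrap1 = wrap2 = π + 2β = 310.7600°
tangent length = C·cosβ = 9.1652
L = (r1+r2)·wrap + 2·C·cosβ = 20·5.4238 + 2·9.1652 = 126.8060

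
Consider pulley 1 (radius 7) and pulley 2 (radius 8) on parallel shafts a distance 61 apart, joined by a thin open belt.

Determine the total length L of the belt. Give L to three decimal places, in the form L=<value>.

open belt: β = asin((r2−r1)/C) = asin(1/61) = 0.9393°
wrap1 = π − 2β = 178.1214°
wrap2 = π + 2β = 181.8786°
tangent length = C·cosβ = 60.9918
L = r1·wrap1 + r2·wrap2 + 2·C·cosβ = 7·3.1088 + 8·3.1744 + 2·60.9918 = 169.1403

L=169.140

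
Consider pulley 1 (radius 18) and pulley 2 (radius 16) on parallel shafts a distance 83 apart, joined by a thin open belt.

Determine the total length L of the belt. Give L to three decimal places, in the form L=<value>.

L=272.862

open belt: β = asin((r2−r1)/C) = asin(-2/83) = -1.3808°
wrap1 = π − 2β = 182.7615°
wrap2 = π + 2β = 177.2385°
tangent length = C·cosβ = 82.9759
L = r1·wrap1 + r2·wrap2 + 2·C·cosβ = 18·3.1898 + 16·3.0934 + 2·82.9759 = 272.8623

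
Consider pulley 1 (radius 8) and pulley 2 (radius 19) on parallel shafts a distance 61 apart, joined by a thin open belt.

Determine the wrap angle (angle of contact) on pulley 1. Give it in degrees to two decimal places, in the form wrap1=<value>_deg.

wrap1=159.22_deg

open belt: β = asin((r2−r1)/C) = asin(11/61) = 10.3889°
wrap1 = π − 2β = 159.2223°
wrap2 = π + 2β = 200.7777°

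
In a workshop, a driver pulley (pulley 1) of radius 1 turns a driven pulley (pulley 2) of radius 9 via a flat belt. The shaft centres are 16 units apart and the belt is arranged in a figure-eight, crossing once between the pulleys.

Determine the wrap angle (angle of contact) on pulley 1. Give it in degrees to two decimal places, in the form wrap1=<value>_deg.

wrap1=257.36_deg

crossed belt: β = asin((r1+r2)/C) = asin(10/16) = 38.6822°
wrap1 = wrap2 = π + 2β = 257.3644°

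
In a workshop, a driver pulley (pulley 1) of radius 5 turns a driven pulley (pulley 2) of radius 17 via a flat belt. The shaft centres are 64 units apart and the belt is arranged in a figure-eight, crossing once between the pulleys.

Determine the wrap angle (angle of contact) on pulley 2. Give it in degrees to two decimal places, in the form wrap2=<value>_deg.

wrap2=220.21_deg

crossed belt: β = asin((r1+r2)/C) = asin(22/64) = 20.1055°
wrap1 = wrap2 = π + 2β = 220.2110°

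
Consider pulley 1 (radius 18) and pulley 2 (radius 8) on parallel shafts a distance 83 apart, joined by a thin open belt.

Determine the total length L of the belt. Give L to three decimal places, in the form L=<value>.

open belt: β = asin((r2−r1)/C) = asin(-10/83) = -6.9199°
wrap1 = π − 2β = 193.8398°
wrap2 = π + 2β = 166.1602°
tangent length = C·cosβ = 82.3954
L = r1·wrap1 + r2·wrap2 + 2·C·cosβ = 18·3.3831 + 8·2.9000 + 2·82.3954 = 248.8877

L=248.888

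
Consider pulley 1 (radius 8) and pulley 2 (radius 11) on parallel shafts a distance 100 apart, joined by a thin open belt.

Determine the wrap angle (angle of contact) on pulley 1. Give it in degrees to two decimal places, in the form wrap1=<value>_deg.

wrap1=176.56_deg

open belt: β = asin((r2−r1)/C) = asin(3/100) = 1.7191°
wrap1 = π − 2β = 176.5617°
wrap2 = π + 2β = 183.4383°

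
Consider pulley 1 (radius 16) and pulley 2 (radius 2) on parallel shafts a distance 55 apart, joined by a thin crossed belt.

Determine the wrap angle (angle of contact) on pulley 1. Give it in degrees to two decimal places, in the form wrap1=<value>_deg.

wrap1=218.21_deg

crossed belt: β = asin((r1+r2)/C) = asin(18/55) = 19.1033°
wrap1 = wrap2 = π + 2β = 218.2066°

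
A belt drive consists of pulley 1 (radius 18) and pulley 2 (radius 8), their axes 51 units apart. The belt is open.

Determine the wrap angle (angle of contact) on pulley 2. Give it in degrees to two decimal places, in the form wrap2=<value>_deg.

open belt: β = asin((r2−r1)/C) = asin(-10/51) = -11.3077°
wrap1 = π − 2β = 202.6155°
wrap2 = π + 2β = 157.3845°

wrap2=157.38_deg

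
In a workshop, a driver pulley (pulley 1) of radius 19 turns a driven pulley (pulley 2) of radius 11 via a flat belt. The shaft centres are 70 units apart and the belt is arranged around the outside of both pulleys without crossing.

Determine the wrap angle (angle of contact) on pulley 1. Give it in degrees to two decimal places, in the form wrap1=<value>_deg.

open belt: β = asin((r2−r1)/C) = asin(-8/70) = -6.5624°
wrap1 = π − 2β = 193.1249°
wrap2 = π + 2β = 166.8751°

wrap1=193.12_deg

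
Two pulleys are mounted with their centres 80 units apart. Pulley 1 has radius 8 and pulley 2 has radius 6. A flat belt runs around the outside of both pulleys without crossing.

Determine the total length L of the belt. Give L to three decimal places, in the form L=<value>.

open belt: β = asin((r2−r1)/C) = asin(-2/80) = -1.4325°
wrap1 = π − 2β = 182.8651°
wrap2 = π + 2β = 177.1349°
tangent length = C·cosβ = 79.9750
L = r1·wrap1 + r2·wrap2 + 2·C·cosβ = 8·3.1916 + 6·3.0916 + 2·79.9750 = 204.0323

L=204.032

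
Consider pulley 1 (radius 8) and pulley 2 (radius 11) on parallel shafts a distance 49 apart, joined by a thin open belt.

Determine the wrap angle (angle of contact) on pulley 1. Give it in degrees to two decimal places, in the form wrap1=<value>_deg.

open belt: β = asin((r2−r1)/C) = asin(3/49) = 3.5101°
wrap1 = π − 2β = 172.9798°
wrap2 = π + 2β = 187.0202°

wrap1=172.98_deg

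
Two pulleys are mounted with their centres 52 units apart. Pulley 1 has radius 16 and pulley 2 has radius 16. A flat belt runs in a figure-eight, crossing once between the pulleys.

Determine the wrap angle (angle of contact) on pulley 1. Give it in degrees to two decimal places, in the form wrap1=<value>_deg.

wrap1=255.96_deg

crossed belt: β = asin((r1+r2)/C) = asin(32/52) = 37.9799°
wrap1 = wrap2 = π + 2β = 255.9597°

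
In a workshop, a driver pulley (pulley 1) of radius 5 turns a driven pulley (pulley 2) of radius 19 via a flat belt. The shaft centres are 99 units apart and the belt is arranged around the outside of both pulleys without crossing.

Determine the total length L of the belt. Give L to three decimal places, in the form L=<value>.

L=275.381

open belt: β = asin((r2−r1)/C) = asin(14/99) = 8.1297°
wrap1 = π − 2β = 163.7406°
wrap2 = π + 2β = 196.2594°
tangent length = C·cosβ = 98.0051
L = r1·wrap1 + r2·wrap2 + 2·C·cosβ = 5·2.8578 + 19·3.4254 + 2·98.0051 = 275.3813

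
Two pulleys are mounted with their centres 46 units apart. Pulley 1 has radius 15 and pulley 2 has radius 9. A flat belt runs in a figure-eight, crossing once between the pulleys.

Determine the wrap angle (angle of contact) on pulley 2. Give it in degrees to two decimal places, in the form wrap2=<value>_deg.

wrap2=242.90_deg

crossed belt: β = asin((r1+r2)/C) = asin(24/46) = 31.4490°
wrap1 = wrap2 = π + 2β = 242.8980°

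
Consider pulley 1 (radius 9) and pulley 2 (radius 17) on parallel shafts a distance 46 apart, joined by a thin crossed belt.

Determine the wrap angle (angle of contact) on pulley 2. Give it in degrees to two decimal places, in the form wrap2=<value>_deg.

crossed belt: β = asin((r1+r2)/C) = asin(26/46) = 34.4174°
wrap1 = wrap2 = π + 2β = 248.8348°

wrap2=248.83_deg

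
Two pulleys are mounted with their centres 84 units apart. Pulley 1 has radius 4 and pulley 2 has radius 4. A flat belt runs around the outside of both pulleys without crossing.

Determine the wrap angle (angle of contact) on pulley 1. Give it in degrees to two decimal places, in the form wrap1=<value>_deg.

wrap1=180.00_deg

open belt: β = asin((r2−r1)/C) = asin(0/84) = 0.0000°
wrap1 = π − 2β = 180.0000°
wrap2 = π + 2β = 180.0000°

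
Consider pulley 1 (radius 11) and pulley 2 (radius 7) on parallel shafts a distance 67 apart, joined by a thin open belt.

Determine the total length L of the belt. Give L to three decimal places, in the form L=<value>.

open belt: β = asin((r2−r1)/C) = asin(-4/67) = -3.4227°
wrap1 = π − 2β = 186.8454°
wrap2 = π + 2β = 173.1546°
tangent length = C·cosβ = 66.8805
L = r1·wrap1 + r2·wrap2 + 2·C·cosβ = 11·3.2611 + 7·3.0221 + 2·66.8805 = 190.7875

L=190.788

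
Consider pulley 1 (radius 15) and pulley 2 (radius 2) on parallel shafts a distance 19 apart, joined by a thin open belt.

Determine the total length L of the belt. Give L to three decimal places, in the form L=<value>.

open belt: β = asin((r2−r1)/C) = asin(-13/19) = -43.1736°
wrap1 = π − 2β = 266.3471°
wrap2 = π + 2β = 93.6529°
tangent length = C·cosβ = 13.8564
L = r1·wrap1 + r2·wrap2 + 2·C·cosβ = 15·4.6486 + 2·1.6346 + 2·13.8564 = 100.7114

L=100.711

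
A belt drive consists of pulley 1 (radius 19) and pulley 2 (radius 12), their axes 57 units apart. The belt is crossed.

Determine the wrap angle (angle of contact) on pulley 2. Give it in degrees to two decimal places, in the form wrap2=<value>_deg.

wrap2=245.89_deg

crossed belt: β = asin((r1+r2)/C) = asin(31/57) = 32.9468°
wrap1 = wrap2 = π + 2β = 245.8935°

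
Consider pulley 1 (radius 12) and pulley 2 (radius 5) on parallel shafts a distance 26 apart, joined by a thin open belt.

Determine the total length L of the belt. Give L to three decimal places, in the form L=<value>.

L=107.303

open belt: β = asin((r2−r1)/C) = asin(-7/26) = -15.6185°
wrap1 = π − 2β = 211.2370°
wrap2 = π + 2β = 148.7630°
tangent length = C·cosβ = 25.0400
L = r1·wrap1 + r2·wrap2 + 2·C·cosβ = 12·3.6868 + 5·2.5964 + 2·25.0400 = 107.3033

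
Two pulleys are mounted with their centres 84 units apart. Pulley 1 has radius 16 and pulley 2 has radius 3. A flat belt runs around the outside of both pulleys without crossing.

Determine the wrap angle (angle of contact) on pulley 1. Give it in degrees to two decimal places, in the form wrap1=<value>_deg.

wrap1=197.81_deg

open belt: β = asin((r2−r1)/C) = asin(-13/84) = -8.9030°
wrap1 = π − 2β = 197.8060°
wrap2 = π + 2β = 162.1940°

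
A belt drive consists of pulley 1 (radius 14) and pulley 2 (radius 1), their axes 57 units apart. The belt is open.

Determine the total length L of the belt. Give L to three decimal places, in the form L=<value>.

open belt: β = asin((r2−r1)/C) = asin(-13/57) = -13.1835°
wrap1 = π − 2β = 206.3670°
wrap2 = π + 2β = 153.6330°
tangent length = C·cosβ = 55.4977
L = r1·wrap1 + r2·wrap2 + 2·C·cosβ = 14·3.6018 + 1·2.6814 + 2·55.4977 = 164.1019

L=164.102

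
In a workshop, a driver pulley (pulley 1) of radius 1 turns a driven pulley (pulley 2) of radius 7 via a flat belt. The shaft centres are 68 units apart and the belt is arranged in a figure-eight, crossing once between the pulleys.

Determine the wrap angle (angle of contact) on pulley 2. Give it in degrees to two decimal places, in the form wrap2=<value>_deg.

crossed belt: β = asin((r1+r2)/C) = asin(8/68) = 6.7563°
wrap1 = wrap2 = π + 2β = 193.5127°

wrap2=193.51_deg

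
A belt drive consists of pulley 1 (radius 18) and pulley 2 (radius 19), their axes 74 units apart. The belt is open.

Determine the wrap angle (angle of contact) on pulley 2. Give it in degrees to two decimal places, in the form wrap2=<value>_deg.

open belt: β = asin((r2−r1)/C) = asin(1/74) = 0.7743°
wrap1 = π − 2β = 178.4514°
wrap2 = π + 2β = 181.5486°

wrap2=181.55_deg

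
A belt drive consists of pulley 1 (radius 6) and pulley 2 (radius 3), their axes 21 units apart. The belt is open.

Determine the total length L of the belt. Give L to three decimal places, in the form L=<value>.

L=70.704

open belt: β = asin((r2−r1)/C) = asin(-3/21) = -8.2132°
wrap1 = π − 2β = 196.4264°
wrap2 = π + 2β = 163.5736°
tangent length = C·cosβ = 20.7846
L = r1·wrap1 + r2·wrap2 + 2·C·cosβ = 6·3.4283 + 3·2.8549 + 2·20.7846 = 70.7036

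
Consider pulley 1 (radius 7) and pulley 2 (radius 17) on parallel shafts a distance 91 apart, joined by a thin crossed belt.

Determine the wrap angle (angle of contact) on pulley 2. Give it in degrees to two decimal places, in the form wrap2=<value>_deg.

crossed belt: β = asin((r1+r2)/C) = asin(24/91) = 15.2919°
wrap1 = wrap2 = π + 2β = 210.5837°

wrap2=210.58_deg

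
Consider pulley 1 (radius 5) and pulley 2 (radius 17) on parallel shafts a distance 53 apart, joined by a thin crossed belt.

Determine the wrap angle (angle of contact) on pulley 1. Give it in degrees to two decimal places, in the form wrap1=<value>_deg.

crossed belt: β = asin((r1+r2)/C) = asin(22/53) = 24.5253°
wrap1 = wrap2 = π + 2β = 229.0505°

wrap1=229.05_deg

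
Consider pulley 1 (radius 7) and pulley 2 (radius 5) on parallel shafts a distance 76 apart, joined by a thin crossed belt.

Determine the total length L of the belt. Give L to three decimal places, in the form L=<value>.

crossed belt: β = asin((r1+r2)/C) = asin(12/76) = 9.0847°
wrap1 = wrap2 = π + 2β = 198.1694°
tangent length = C·cosβ = 75.0467
L = (r1+r2)·wrap + 2·C·cosβ = 12·3.4587 + 2·75.0467 = 191.5978

L=191.598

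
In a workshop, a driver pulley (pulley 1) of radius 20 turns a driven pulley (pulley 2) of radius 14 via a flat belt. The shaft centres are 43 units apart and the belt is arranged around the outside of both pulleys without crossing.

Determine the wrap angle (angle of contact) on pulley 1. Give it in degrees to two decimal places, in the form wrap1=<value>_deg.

open belt: β = asin((r2−r1)/C) = asin(-6/43) = -8.0209°
wrap1 = π − 2β = 196.0419°
wrap2 = π + 2β = 163.9581°

wrap1=196.04_deg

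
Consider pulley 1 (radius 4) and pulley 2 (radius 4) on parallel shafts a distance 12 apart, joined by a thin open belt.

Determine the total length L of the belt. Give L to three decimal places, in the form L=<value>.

L=49.133

open belt: β = asin((r2−r1)/C) = asin(0/12) = 0.0000°
wrap1 = π − 2β = 180.0000°
wrap2 = π + 2β = 180.0000°
tangent length = C·cosβ = 12.0000
L = r1·wrap1 + r2·wrap2 + 2·C·cosβ = 4·3.1416 + 4·3.1416 + 2·12.0000 = 49.1327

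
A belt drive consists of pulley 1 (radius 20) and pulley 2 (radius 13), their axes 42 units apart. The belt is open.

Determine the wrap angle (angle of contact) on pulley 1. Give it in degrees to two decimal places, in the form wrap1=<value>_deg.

wrap1=199.19_deg

open belt: β = asin((r2−r1)/C) = asin(-7/42) = -9.5941°
wrap1 = π − 2β = 199.1881°
wrap2 = π + 2β = 160.8119°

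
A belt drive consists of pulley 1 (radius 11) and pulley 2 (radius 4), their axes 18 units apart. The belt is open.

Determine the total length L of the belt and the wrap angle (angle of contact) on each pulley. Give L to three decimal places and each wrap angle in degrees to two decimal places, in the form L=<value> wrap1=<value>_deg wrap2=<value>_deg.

L=85.882 wrap1=225.77_deg wrap2=134.23_deg

open belt: β = asin((r2−r1)/C) = asin(-7/18) = -22.8854°
wrap1 = π − 2β = 225.7708°
wrap2 = π + 2β = 134.2292°
tangent length = C·cosβ = 16.5831
L = r1·wrap1 + r2·wrap2 + 2·C·cosβ = 11·3.9404 + 4·2.3427 + 2·16.5831 = 85.8821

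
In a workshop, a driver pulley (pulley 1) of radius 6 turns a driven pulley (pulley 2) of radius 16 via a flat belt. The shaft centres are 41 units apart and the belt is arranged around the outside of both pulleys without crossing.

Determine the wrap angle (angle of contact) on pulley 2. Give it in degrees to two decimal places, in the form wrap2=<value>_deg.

open belt: β = asin((r2−r1)/C) = asin(10/41) = 14.1170°
wrap1 = π − 2β = 151.7660°
wrap2 = π + 2β = 208.2340°

wrap2=208.23_deg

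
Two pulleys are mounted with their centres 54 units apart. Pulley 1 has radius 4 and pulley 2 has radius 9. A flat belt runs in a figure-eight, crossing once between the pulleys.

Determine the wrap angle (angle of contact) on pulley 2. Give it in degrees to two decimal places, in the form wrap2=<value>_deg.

crossed belt: β = asin((r1+r2)/C) = asin(13/54) = 13.9303°
wrap1 = wrap2 = π + 2β = 207.8605°

wrap2=207.86_deg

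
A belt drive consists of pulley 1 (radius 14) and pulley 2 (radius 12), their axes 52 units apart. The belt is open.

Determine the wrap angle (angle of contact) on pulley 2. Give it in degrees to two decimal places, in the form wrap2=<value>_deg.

wrap2=175.59_deg

open belt: β = asin((r2−r1)/C) = asin(-2/52) = -2.2042°
wrap1 = π − 2β = 184.4085°
wrap2 = π + 2β = 175.5915°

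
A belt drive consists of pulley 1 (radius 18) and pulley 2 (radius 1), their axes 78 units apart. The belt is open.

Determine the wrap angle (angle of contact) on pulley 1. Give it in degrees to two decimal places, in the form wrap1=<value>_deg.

wrap1=205.18_deg

open belt: β = asin((r2−r1)/C) = asin(-17/78) = -12.5886°
wrap1 = π − 2β = 205.1772°
wrap2 = π + 2β = 154.8228°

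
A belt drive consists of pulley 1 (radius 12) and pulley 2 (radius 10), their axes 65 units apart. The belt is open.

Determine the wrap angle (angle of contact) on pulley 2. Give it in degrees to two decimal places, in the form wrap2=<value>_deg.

open belt: β = asin((r2−r1)/C) = asin(-2/65) = -1.7632°
wrap1 = π − 2β = 183.5265°
wrap2 = π + 2β = 176.4735°

wrap2=176.47_deg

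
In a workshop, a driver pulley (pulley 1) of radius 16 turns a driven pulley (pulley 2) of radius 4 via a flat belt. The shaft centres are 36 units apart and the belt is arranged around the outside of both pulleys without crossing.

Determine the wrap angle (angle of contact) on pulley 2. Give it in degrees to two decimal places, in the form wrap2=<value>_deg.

open belt: β = asin((r2−r1)/C) = asin(-12/36) = -19.4712°
wrap1 = π − 2β = 218.9424°
wrap2 = π + 2β = 141.0576°

wrap2=141.06_deg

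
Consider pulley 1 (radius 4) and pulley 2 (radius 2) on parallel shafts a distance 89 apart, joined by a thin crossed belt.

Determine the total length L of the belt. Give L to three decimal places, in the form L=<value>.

crossed belt: β = asin((r1+r2)/C) = asin(6/89) = 3.8656°
wrap1 = wrap2 = π + 2β = 187.7311°
tangent length = C·cosβ = 88.7975
L = (r1+r2)·wrap + 2·C·cosβ = 6·3.2765 + 2·88.7975 = 197.2542

L=197.254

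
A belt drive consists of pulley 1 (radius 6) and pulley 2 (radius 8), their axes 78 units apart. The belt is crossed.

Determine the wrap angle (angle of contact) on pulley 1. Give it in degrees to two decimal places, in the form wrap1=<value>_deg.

wrap1=200.68_deg

crossed belt: β = asin((r1+r2)/C) = asin(14/78) = 10.3399°
wrap1 = wrap2 = π + 2β = 200.6798°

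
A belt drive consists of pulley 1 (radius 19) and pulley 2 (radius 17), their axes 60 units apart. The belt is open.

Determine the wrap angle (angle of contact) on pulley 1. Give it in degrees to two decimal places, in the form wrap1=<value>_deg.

open belt: β = asin((r2−r1)/C) = asin(-2/60) = -1.9102°
wrap1 = π − 2β = 183.8204°
wrap2 = π + 2β = 176.1796°

wrap1=183.82_deg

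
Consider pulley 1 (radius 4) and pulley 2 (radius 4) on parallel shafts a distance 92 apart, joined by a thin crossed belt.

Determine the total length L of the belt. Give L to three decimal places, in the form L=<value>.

L=209.829

crossed belt: β = asin((r1+r2)/C) = asin(8/92) = 4.9885°
wrap1 = wrap2 = π + 2β = 189.9771°
tangent length = C·cosβ = 91.6515
L = (r1+r2)·wrap + 2·C·cosβ = 8·3.3157 + 2·91.6515 = 209.8288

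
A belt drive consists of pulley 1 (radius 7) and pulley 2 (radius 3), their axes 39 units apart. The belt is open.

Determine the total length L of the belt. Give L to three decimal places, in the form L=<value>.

L=109.827

open belt: β = asin((r2−r1)/C) = asin(-4/39) = -5.8868°
wrap1 = π − 2β = 191.7737°
wrap2 = π + 2β = 168.2263°
tangent length = C·cosβ = 38.7943
L = r1·wrap1 + r2·wrap2 + 2·C·cosβ = 7·3.3471 + 3·2.9361 + 2·38.7943 = 109.8265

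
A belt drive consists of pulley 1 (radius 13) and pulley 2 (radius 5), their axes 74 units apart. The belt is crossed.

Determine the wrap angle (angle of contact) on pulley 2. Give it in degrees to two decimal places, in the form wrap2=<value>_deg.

wrap2=208.16_deg

crossed belt: β = asin((r1+r2)/C) = asin(18/74) = 14.0780°
wrap1 = wrap2 = π + 2β = 208.1561°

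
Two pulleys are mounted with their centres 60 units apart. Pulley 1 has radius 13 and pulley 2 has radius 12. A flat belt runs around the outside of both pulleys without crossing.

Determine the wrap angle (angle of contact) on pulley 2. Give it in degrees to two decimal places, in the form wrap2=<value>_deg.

open belt: β = asin((r2−r1)/C) = asin(-1/60) = -0.9550°
wrap1 = π − 2β = 181.9099°
wrap2 = π + 2β = 178.0901°

wrap2=178.09_deg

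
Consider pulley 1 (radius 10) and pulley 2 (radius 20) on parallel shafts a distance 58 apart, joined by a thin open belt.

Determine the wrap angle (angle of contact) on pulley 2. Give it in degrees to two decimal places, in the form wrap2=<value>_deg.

open belt: β = asin((r2−r1)/C) = asin(10/58) = 9.9282°
wrap1 = π − 2β = 160.1436°
wrap2 = π + 2β = 199.8564°

wrap2=199.86_deg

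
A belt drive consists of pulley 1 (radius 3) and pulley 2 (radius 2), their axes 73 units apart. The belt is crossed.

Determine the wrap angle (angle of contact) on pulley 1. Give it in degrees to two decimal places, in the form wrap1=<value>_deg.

crossed belt: β = asin((r1+r2)/C) = asin(5/73) = 3.9274°
wrap1 = wrap2 = π + 2β = 187.8549°

wrap1=187.85_deg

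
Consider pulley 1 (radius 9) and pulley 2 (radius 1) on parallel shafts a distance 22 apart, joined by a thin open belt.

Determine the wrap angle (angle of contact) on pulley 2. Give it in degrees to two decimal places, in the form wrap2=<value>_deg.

wrap2=137.35_deg

open belt: β = asin((r2−r1)/C) = asin(-8/22) = -21.3237°
wrap1 = π − 2β = 222.6474°
wrap2 = π + 2β = 137.3526°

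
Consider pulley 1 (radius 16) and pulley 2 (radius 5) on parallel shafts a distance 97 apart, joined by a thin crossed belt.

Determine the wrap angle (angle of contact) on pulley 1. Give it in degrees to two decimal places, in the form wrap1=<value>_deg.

wrap1=205.01_deg

crossed belt: β = asin((r1+r2)/C) = asin(21/97) = 12.5032°
wrap1 = wrap2 = π + 2β = 205.0065°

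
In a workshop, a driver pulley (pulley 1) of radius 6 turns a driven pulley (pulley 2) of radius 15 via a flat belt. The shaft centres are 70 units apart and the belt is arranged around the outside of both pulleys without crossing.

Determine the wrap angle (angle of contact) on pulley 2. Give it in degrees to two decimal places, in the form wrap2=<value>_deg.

open belt: β = asin((r2−r1)/C) = asin(9/70) = 7.3870°
wrap1 = π − 2β = 165.2259°
wrap2 = π + 2β = 194.7741°

wrap2=194.77_deg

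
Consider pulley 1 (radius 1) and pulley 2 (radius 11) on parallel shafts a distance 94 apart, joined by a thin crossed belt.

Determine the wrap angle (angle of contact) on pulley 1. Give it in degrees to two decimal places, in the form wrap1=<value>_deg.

wrap1=194.67_deg

crossed belt: β = asin((r1+r2)/C) = asin(12/94) = 7.3344°
wrap1 = wrap2 = π + 2β = 194.6687°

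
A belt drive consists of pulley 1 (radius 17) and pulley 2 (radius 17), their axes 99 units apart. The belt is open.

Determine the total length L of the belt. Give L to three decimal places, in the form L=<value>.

open belt: β = asin((r2−r1)/C) = asin(0/99) = 0.0000°
wrap1 = π − 2β = 180.0000°
wrap2 = π + 2β = 180.0000°
tangent length = C·cosβ = 99.0000
L = r1·wrap1 + r2·wrap2 + 2·C·cosβ = 17·3.1416 + 17·3.1416 + 2·99.0000 = 304.8142

L=304.814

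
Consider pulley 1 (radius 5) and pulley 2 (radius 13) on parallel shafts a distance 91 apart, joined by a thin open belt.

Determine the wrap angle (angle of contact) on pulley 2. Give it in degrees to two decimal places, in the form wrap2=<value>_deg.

wrap2=190.09_deg

open belt: β = asin((r2−r1)/C) = asin(8/91) = 5.0435°
wrap1 = π − 2β = 169.9130°
wrap2 = π + 2β = 190.0870°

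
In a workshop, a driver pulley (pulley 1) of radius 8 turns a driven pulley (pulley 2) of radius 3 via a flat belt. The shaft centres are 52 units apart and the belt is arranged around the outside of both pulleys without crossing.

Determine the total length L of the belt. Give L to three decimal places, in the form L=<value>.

open belt: β = asin((r2−r1)/C) = asin(-5/52) = -5.5177°
wrap1 = π − 2β = 191.0355°
wrap2 = π + 2β = 168.9645°
tangent length = C·cosβ = 51.7591
L = r1·wrap1 + r2·wrap2 + 2·C·cosβ = 8·3.3342 + 3·2.9490 + 2·51.7591 = 139.0387

L=139.039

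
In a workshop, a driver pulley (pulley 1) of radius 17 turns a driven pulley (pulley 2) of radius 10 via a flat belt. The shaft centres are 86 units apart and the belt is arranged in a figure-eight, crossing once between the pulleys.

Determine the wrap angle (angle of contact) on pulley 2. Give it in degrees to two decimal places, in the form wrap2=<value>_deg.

crossed belt: β = asin((r1+r2)/C) = asin(27/86) = 18.2976°
wrap1 = wrap2 = π + 2β = 216.5953°

wrap2=216.60_deg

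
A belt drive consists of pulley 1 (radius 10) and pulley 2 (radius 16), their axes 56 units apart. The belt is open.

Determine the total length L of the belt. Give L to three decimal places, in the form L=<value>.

open belt: β = asin((r2−r1)/C) = asin(6/56) = 6.1506°
wrap1 = π − 2β = 167.6987°
wrap2 = π + 2β = 192.3013°
tangent length = C·cosβ = 55.6776
L = r1·wrap1 + r2·wrap2 + 2·C·cosβ = 10·2.9269 + 16·3.3563 + 2·55.6776 = 194.3249

L=194.325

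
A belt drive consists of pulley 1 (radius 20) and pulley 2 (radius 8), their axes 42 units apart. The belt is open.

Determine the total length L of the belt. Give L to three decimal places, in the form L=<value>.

L=175.417

open belt: β = asin((r2−r1)/C) = asin(-12/42) = -16.6015°
wrap1 = π − 2β = 213.2031°
wrap2 = π + 2β = 146.7969°
tangent length = C·cosβ = 40.2492
L = r1·wrap1 + r2·wrap2 + 2·C·cosβ = 20·3.7211 + 8·2.5621 + 2·40.2492 = 175.4171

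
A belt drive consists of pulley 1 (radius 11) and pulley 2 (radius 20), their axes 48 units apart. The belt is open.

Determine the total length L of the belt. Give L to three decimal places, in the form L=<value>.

open belt: β = asin((r2−r1)/C) = asin(9/48) = 10.8069°
wrap1 = π − 2β = 158.3862°
wrap2 = π + 2β = 201.6138°
tangent length = C·cosβ = 47.1487
L = r1·wrap1 + r2·wrap2 + 2·C·cosβ = 11·2.7644 + 20·3.5188 + 2·47.1487 = 195.0819

L=195.082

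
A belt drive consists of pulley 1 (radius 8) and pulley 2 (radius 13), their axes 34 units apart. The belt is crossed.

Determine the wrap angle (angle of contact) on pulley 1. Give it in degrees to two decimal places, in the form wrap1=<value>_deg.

crossed belt: β = asin((r1+r2)/C) = asin(21/34) = 38.1445°
wrap1 = wrap2 = π + 2β = 256.2890°

wrap1=256.29_deg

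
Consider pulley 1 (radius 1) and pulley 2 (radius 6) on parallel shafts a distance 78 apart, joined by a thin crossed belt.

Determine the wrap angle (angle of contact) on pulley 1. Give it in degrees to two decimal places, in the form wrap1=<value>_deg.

wrap1=190.30_deg

crossed belt: β = asin((r1+r2)/C) = asin(7/78) = 5.1489°
wrap1 = wrap2 = π + 2β = 190.2977°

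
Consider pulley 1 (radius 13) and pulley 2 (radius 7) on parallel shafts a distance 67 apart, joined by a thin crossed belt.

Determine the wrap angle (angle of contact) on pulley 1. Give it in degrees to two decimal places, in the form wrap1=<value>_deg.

crossed belt: β = asin((r1+r2)/C) = asin(20/67) = 17.3680°
wrap1 = wrap2 = π + 2β = 214.7360°

wrap1=214.74_deg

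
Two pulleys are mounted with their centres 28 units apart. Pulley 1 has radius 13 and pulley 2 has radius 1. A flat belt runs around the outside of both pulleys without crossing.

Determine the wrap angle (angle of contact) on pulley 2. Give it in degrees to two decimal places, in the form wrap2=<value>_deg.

open belt: β = asin((r2−r1)/C) = asin(-12/28) = -25.3769°
wrap1 = π − 2β = 230.7539°
wrap2 = π + 2β = 129.2461°

wrap2=129.25_deg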